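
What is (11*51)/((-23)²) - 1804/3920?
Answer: 311201/518420 ≈ 0.60029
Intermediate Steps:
(11*51)/((-23)²) - 1804/3920 = 561/529 - 1804*1/3920 = 561*(1/529) - 451/980 = 561/529 - 451/980 = 311201/518420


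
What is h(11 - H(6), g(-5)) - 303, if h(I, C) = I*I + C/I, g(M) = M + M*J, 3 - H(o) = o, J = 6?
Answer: -219/2 ≈ -109.50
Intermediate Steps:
H(o) = 3 - o
g(M) = 7*M (g(M) = M + M*6 = M + 6*M = 7*M)
h(I, C) = I² + C/I
h(11 - H(6), g(-5)) - 303 = (7*(-5) + (11 - (3 - 1*6))³)/(11 - (3 - 1*6)) - 303 = (-35 + (11 - (3 - 6))³)/(11 - (3 - 6)) - 303 = (-35 + (11 - 1*(-3))³)/(11 - 1*(-3)) - 303 = (-35 + (11 + 3)³)/(11 + 3) - 303 = (-35 + 14³)/14 - 303 = (-35 + 2744)/14 - 303 = (1/14)*2709 - 303 = 387/2 - 303 = -219/2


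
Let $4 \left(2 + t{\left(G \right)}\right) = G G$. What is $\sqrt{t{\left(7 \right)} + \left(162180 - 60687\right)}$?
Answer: $\frac{\sqrt{406013}}{2} \approx 318.6$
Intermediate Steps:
$t{\left(G \right)} = -2 + \frac{G^{2}}{4}$ ($t{\left(G \right)} = -2 + \frac{G G}{4} = -2 + \frac{G^{2}}{4}$)
$\sqrt{t{\left(7 \right)} + \left(162180 - 60687\right)} = \sqrt{\left(-2 + \frac{7^{2}}{4}\right) + \left(162180 - 60687\right)} = \sqrt{\left(-2 + \frac{1}{4} \cdot 49\right) + 101493} = \sqrt{\left(-2 + \frac{49}{4}\right) + 101493} = \sqrt{\frac{41}{4} + 101493} = \sqrt{\frac{406013}{4}} = \frac{\sqrt{406013}}{2}$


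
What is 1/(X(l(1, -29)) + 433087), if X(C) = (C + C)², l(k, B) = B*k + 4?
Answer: 1/435587 ≈ 2.2958e-6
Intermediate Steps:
l(k, B) = 4 + B*k
X(C) = 4*C² (X(C) = (2*C)² = 4*C²)
1/(X(l(1, -29)) + 433087) = 1/(4*(4 - 29*1)² + 433087) = 1/(4*(4 - 29)² + 433087) = 1/(4*(-25)² + 433087) = 1/(4*625 + 433087) = 1/(2500 + 433087) = 1/435587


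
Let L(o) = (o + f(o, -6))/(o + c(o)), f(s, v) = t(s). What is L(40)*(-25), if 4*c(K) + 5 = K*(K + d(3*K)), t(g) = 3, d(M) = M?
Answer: -860/1311 ≈ -0.65599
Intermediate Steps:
f(s, v) = 3
c(K) = -5/4 + K**2 (c(K) = -5/4 + (K*(K + 3*K))/4 = -5/4 + (K*(4*K))/4 = -5/4 + (4*K**2)/4 = -5/4 + K**2)
L(o) = (3 + o)/(-5/4 + o + o**2) (L(o) = (o + 3)/(o + (-5/4 + o**2)) = (3 + o)/(-5/4 + o + o**2))
L(40)*(-25) = (4*(3 + 40)/(-5 + 4*40 + 4*40**2))*(-25) = (4*43/(-5 + 160 + 4*1600))*(-25) = (4*43/(-5 + 160 + 6400))*(-25) = (4*43/6555)*(-25) = (4*(1/6555)*43)*(-25) = (172/6555)*(-25) = -860/1311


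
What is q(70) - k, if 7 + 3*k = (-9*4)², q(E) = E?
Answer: -1079/3 ≈ -359.67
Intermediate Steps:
k = 1289/3 (k = -7/3 + (-9*4)²/3 = -7/3 + (⅓)*(-36)² = -7/3 + (⅓)*1296 = -7/3 + 432 = 1289/3 ≈ 429.67)
q(70) - k = 70 - 1*1289/3 = 70 - 1289/3 = -1079/3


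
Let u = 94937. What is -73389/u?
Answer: -73389/94937 ≈ -0.77303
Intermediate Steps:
-73389/u = -73389/94937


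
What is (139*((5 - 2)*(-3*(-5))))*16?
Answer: 100080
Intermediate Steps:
(139*((5 - 2)*(-3*(-5))))*16 = (139*(3*15))*16 = (139*45)*16 = 6255*16 = 100080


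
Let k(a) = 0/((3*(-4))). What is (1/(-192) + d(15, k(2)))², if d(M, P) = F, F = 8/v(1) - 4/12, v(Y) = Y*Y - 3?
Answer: 693889/36864 ≈ 18.823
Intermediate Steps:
v(Y) = -3 + Y² (v(Y) = Y² - 3 = -3 + Y²)
k(a) = 0 (k(a) = 0/(-12) = 0*(-1/12) = 0)
F = -13/3 (F = 8/(-3 + 1²) - 4/12 = 8/(-3 + 1) - 4*1/12 = 8/(-2) - ⅓ = 8*(-½) - ⅓ = -4 - ⅓ = -13/3 ≈ -4.3333)
d(M, P) = -13/3
(1/(-192) + d(15, k(2)))² = (1/(-192) - 13/3)² = (-1/192 - 13/3)² = (-833/192)² = 693889/36864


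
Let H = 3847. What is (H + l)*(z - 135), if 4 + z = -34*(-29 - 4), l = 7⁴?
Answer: 6141784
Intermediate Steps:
l = 2401
z = 1118 (z = -4 - 34*(-29 - 4) = -4 - 34*(-33) = -4 + 1122 = 1118)
(H + l)*(z - 135) = (3847 + 2401)*(1118 - 135) = 6248*983 = 6141784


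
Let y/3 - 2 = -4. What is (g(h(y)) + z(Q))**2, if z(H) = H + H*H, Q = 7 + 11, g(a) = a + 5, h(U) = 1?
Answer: 121104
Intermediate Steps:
y = -6 (y = 6 + 3*(-4) = 6 - 12 = -6)
g(a) = 5 + a
Q = 18
z(H) = H + H**2
(g(h(y)) + z(Q))**2 = ((5 + 1) + 18*(1 + 18))**2 = (6 + 18*19)**2 = (6 + 342)**2 = 348**2 = 121104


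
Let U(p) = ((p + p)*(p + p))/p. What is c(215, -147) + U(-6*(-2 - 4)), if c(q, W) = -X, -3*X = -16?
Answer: 416/3 ≈ 138.67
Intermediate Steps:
X = 16/3 (X = -⅓*(-16) = 16/3 ≈ 5.3333)
c(q, W) = -16/3 (c(q, W) = -1*16/3 = -16/3)
U(p) = 4*p (U(p) = ((2*p)*(2*p))/p = (4*p²)/p = 4*p)
c(215, -147) + U(-6*(-2 - 4)) = -16/3 + 4*(-6*(-2 - 4)) = -16/3 + 4*(-6*(-6)) = -16/3 + 4*36 = -16/3 + 144 = 416/3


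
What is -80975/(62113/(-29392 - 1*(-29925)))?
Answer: -43159675/62113 ≈ -694.86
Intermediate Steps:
-80975/(62113/(-29392 - 1*(-29925))) = -80975/(62113/(-29392 + 29925)) = -80975/(62113/533) = -80975/(62113*(1/533)) = -80975/62113/533 = -80975*533/62113 = -43159675/62113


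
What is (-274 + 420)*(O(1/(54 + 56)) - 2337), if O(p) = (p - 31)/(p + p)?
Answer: -590059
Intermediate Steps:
O(p) = (-31 + p)/(2*p) (O(p) = (-31 + p)/((2*p)) = (-31 + p)*(1/(2*p)) = (-31 + p)/(2*p))
(-274 + 420)*(O(1/(54 + 56)) - 2337) = (-274 + 420)*((-31 + 1/(54 + 56))/(2*(1/(54 + 56))) - 2337) = 146*((-31 + 1/110)/(2*(1/110)) - 2337) = 146*((1/2)*110*(-3409/110) - 2337) = 146*(-3409/2 - 2337) = 146*(-8083/2) = -590059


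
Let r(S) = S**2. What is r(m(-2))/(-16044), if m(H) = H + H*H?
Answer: -1/4011 ≈ -0.00024931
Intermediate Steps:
m(H) = H + H**2
r(m(-2))/(-16044) = (-2*(1 - 2))**2/(-16044) = (-2*(-1))**2*(-1/16044) = 2**2*(-1/16044) = 4*(-1/16044) = -1/4011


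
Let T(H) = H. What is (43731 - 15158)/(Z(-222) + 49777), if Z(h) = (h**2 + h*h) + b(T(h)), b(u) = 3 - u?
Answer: 28573/148570 ≈ 0.19232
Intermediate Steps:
Z(h) = 3 - h + 2*h**2 (Z(h) = (h**2 + h*h) + (3 - h) = (h**2 + h**2) + (3 - h) = 2*h**2 + (3 - h) = 3 - h + 2*h**2)
(43731 - 15158)/(Z(-222) + 49777) = (43731 - 15158)/((3 - 1*(-222) + 2*(-222)**2) + 49777) = 28573/((3 + 222 + 2*49284) + 49777) = 28573/((3 + 222 + 98568) + 49777) = 28573/(98793 + 49777) = 28573/148570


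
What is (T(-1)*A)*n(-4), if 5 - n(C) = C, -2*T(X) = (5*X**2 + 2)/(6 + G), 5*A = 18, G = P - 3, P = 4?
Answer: -81/5 ≈ -16.200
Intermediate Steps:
G = 1 (G = 4 - 3 = 1)
A = 18/5 (A = (1/5)*18 = 18/5 ≈ 3.6000)
T(X) = -1/7 - 5*X**2/14 (T(X) = -(5*X**2 + 2)/(2*(6 + 1)) = -(2 + 5*X**2)/(2*7) = -(2/7 + 5*X**2/7)/2 = -1/7 - 5*X**2/14)
n(C) = 5 - C
(T(-1)*A)*n(-4) = ((-1/7 - 5/14*(-1)**2)*(18/5))*(5 - 1*(-4)) = ((-1/7 - 5/14*1)*(18/5))*(5 + 4) = ((-1/7 - 5/14)*(18/5))*9 = -1/2*18/5*9 = -9/5*9 = -81/5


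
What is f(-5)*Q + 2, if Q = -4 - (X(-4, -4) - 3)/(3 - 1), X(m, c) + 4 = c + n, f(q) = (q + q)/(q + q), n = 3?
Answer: 2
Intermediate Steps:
f(q) = 1 (f(q) = (2*q)/((2*q)) = (2*q)*(1/(2*q)) = 1)
X(m, c) = -1 + c (X(m, c) = -4 + (c + 3) = -4 + (3 + c) = -1 + c)
Q = 0 (Q = -4 - ((-1 - 4) - 3)/(3 - 1) = -4 - (-5 - 3)/2 = -4 - (-8)/2 = -4 - 1*(-4) = -4 + 4 = 0)
f(-5)*Q + 2 = 1*0 + 2 = 0 + 2 = 2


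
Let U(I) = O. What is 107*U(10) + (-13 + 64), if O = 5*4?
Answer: 2191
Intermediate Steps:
O = 20
U(I) = 20
107*U(10) + (-13 + 64) = 107*20 + (-13 + 64) = 2140 + 51 = 2191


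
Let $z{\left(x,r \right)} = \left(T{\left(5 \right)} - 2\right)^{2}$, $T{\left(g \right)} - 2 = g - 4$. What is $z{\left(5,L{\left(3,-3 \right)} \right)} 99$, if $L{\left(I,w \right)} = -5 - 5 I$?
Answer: $99$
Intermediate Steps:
$T{\left(g \right)} = -2 + g$ ($T{\left(g \right)} = 2 + \left(g - 4\right) = 2 + \left(-4 + g\right) = -2 + g$)
$z{\left(x,r \right)} = 1$ ($z{\left(x,r \right)} = \left(\left(-2 + 5\right) - 2\right)^{2} = \left(3 - 2\right)^{2} = 1^{2} = 1$)
$z{\left(5,L{\left(3,-3 \right)} \right)} 99 = 1 \cdot 99 = 99$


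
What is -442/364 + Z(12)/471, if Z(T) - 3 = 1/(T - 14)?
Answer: -3986/3297 ≈ -1.2090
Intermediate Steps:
Z(T) = 3 + 1/(-14 + T) (Z(T) = 3 + 1/(T - 14) = 3 + 1/(-14 + T))
-442/364 + Z(12)/471 = -442/364 + ((-41 + 3*12)/(-14 + 12))/471 = -442*1/364 + ((-41 + 36)/(-2))*(1/471) = -17/14 - 1/2*(-5)*(1/471) = -17/14 + (5/2)*(1/471) = -17/14 + 5/942 = -3986/3297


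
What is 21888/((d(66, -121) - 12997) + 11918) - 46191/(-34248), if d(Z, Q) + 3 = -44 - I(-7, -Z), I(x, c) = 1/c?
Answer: -15347416873/848380040 ≈ -18.090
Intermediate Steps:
d(Z, Q) = -47 + 1/Z (d(Z, Q) = -3 + (-44 - 1/((-Z))) = -3 + (-44 - (-1)/Z) = -3 + (-44 + 1/Z) = -47 + 1/Z)
21888/((d(66, -121) - 12997) + 11918) - 46191/(-34248) = 21888/(((-47 + 1/66) - 12997) + 11918) - 46191/(-34248) = 21888/(((-47 + 1/66) - 12997) + 11918) - 46191*(-1/34248) = 21888/((-3101/66 - 12997) + 11918) + 15397/11416 = 21888/(-860903/66 + 11918) + 15397/11416 = 21888/(-74315/66) + 15397/11416 = 21888*(-66/74315) + 15397/11416 = -1444608/74315 + 15397/11416 = -15347416873/848380040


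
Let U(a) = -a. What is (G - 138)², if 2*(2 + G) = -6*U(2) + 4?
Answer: 17424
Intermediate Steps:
G = 6 (G = -2 + (-(-6)*2 + 4)/2 = -2 + (-6*(-2) + 4)/2 = -2 + (12 + 4)/2 = -2 + (½)*16 = -2 + 8 = 6)
(G - 138)² = (6 - 138)² = (-132)² = 17424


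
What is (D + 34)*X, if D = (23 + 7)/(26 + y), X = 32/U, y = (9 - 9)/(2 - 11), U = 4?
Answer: 3656/13 ≈ 281.23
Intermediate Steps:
y = 0 (y = 0/(-9) = 0*(-⅑) = 0)
X = 8 (X = 32/4 = 32*(¼) = 8)
D = 15/13 (D = (23 + 7)/(26 + 0) = 30/26 = 30*(1/26) = 15/13 ≈ 1.1538)
(D + 34)*X = (15/13 + 34)*8 = (457/13)*8 = 3656/13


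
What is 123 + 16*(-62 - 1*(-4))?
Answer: -805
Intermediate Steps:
123 + 16*(-62 - 1*(-4)) = 123 + 16*(-62 + 4) = 123 + 16*(-58) = 123 - 928 = -805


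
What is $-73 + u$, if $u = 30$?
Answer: $-43$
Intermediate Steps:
$-73 + u = -73 + 30 = -43$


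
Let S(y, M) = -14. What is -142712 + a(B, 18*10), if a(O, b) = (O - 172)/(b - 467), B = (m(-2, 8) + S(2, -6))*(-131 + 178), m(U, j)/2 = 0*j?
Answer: -40957514/287 ≈ -1.4271e+5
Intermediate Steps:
m(U, j) = 0 (m(U, j) = 2*(0*j) = 2*0 = 0)
B = -658 (B = (0 - 14)*(-131 + 178) = -14*47 = -658)
a(O, b) = (-172 + O)/(-467 + b)
-142712 + a(B, 18*10) = -142712 + (-172 - 658)/(-467 + 18*10) = -142712 - 830/(-467 + 180) = -142712 - 830/(-287) = -142712 - 1/287*(-830) = -142712 + 830/287 = -40957514/287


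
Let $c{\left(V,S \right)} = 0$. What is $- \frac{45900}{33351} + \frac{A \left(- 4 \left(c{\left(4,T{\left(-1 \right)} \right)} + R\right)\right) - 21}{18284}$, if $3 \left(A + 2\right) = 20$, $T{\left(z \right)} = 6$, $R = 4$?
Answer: $- \frac{120346597}{87112812} \approx -1.3815$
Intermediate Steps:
$A = \frac{14}{3}$ ($A = -2 + \frac{1}{3} \cdot 20 = -2 + \frac{20}{3} = \frac{14}{3} \approx 4.6667$)
$- \frac{45900}{33351} + \frac{A \left(- 4 \left(c{\left(4,T{\left(-1 \right)} \right)} + R\right)\right) - 21}{18284} = - \frac{45900}{33351} + \frac{\frac{14 \left(- 4 \left(0 + 4\right)\right)}{3} - 21}{18284} = \left(-45900\right) \frac{1}{33351} + \left(\frac{14 \left(\left(-4\right) 4\right)}{3} - 21\right) \frac{1}{18284} = - \frac{15300}{11117} + \left(\frac{14}{3} \left(-16\right) - 21\right) \frac{1}{18284} = - \frac{15300}{11117} + \left(- \frac{224}{3} - 21\right) \frac{1}{18284} = - \frac{15300}{11117} - \frac{41}{7836} = - \frac{120346597}{87112812}$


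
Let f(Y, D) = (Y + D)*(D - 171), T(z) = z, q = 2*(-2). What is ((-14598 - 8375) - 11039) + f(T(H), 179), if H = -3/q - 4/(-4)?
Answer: -32566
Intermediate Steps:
q = -4
H = 7/4 (H = -3/(-4) - 4/(-4) = -3*(-1/4) - 4*(-1/4) = 3/4 + 1 = 7/4 ≈ 1.7500)
f(Y, D) = (-171 + D)*(D + Y) (f(Y, D) = (D + Y)*(-171 + D) = (-171 + D)*(D + Y))
((-14598 - 8375) - 11039) + f(T(H), 179) = ((-14598 - 8375) - 11039) + (179**2 - 171*179 - 171*7/4 + 179*(7/4)) = (-22973 - 11039) + (32041 - 30609 - 1197/4 + 1253/4) = -34012 + 1446 = -32566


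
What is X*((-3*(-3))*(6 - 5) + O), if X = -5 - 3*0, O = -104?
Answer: 475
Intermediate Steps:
X = -5 (X = -5 + 0 = -5)
X*((-3*(-3))*(6 - 5) + O) = -5*((-3*(-3))*(6 - 5) - 104) = -5*(9*1 - 104) = -5*(9 - 104) = -5*(-95) = 475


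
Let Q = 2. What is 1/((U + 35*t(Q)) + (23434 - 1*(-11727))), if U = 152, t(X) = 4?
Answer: 1/35453 ≈ 2.8206e-5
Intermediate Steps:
1/((U + 35*t(Q)) + (23434 - 1*(-11727))) = 1/((152 + 35*4) + (23434 - 1*(-11727))) = 1/((152 + 140) + (23434 + 11727)) = 1/(292 + 35161) = 1/35453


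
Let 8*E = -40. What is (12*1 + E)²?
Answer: 49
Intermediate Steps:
E = -5 (E = (⅛)*(-40) = -5)
(12*1 + E)² = (12*1 - 5)² = (12 - 5)² = 7² = 49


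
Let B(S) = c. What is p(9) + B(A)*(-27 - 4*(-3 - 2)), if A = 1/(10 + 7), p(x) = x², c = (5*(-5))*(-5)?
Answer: -794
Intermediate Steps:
c = 125 (c = -25*(-5) = 125)
A = 1/17 ≈ 0.058824
B(S) = 125
p(9) + B(A)*(-27 - 4*(-3 - 2)) = 9² + 125*(-27 - 4*(-3 - 2)) = 81 + 125*(-27 - 4*(-5)) = 81 + 125*(-27 - 1*(-20)) = 81 + 125*(-27 + 20) = 81 + 125*(-7) = 81 - 875 = -794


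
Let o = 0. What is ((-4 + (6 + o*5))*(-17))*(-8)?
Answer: 272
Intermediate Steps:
((-4 + (6 + o*5))*(-17))*(-8) = ((-4 + (6 + 0*5))*(-17))*(-8) = ((-4 + (6 + 0))*(-17))*(-8) = ((-4 + 6)*(-17))*(-8) = (2*(-17))*(-8) = -34*(-8) = 272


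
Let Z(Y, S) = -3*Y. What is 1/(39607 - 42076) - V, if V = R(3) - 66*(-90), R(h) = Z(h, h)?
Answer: -14643640/2469 ≈ -5931.0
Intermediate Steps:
R(h) = -3*h
V = 5931 (V = -3*3 - 66*(-90) = -9 + 5940 = 5931)
1/(39607 - 42076) - V = 1/(39607 - 42076) - 1*5931 = 1/(-2469) - 5931 = -1/2469 - 5931 = -14643640/2469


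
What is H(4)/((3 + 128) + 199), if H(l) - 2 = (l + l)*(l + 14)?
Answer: 73/165 ≈ 0.44242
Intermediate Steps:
H(l) = 2 + 2*l*(14 + l) (H(l) = 2 + (l + l)*(l + 14) = 2 + (2*l)*(14 + l) = 2 + 2*l*(14 + l))
H(4)/((3 + 128) + 199) = (2 + 2*4² + 28*4)/((3 + 128) + 199) = (2 + 2*16 + 112)/(131 + 199) = (2 + 32 + 112)/330 = 146*(1/330) = 73/165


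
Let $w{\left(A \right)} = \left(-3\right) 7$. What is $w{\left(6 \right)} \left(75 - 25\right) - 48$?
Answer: $-1098$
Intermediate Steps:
$w{\left(A \right)} = -21$
$w{\left(6 \right)} \left(75 - 25\right) - 48 = - 21 \left(75 - 25\right) - 48 = \left(-21\right) 50 - 48 = -1050 - 48 = -1098$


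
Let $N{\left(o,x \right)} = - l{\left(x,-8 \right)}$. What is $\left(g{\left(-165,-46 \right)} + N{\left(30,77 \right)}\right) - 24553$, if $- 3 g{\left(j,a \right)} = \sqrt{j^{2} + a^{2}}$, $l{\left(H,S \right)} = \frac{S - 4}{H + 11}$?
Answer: $- \frac{540163}{22} - \frac{\sqrt{29341}}{3} \approx -24610.0$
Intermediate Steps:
$l{\left(H,S \right)} = \frac{-4 + S}{11 + H}$
$N{\left(o,x \right)} = \frac{12}{11 + x}$ ($N{\left(o,x \right)} = - \frac{-4 - 8}{11 + x} = - \frac{-12}{11 + x} = \frac{12}{11 + x}$)
$g{\left(j,a \right)} = - \frac{\sqrt{a^{2} + j^{2}}}{3}$ ($g{\left(j,a \right)} = - \frac{\sqrt{j^{2} + a^{2}}}{3} = - \frac{\sqrt{a^{2} + j^{2}}}{3}$)
$\left(g{\left(-165,-46 \right)} + N{\left(30,77 \right)}\right) - 24553 = \left(- \frac{\sqrt{\left(-46\right)^{2} + \left(-165\right)^{2}}}{3} + \frac{12}{11 + 77}\right) - 24553 = \left(- \frac{\sqrt{2116 + 27225}}{3} + \frac{12}{88}\right) - 24553 = \left(- \frac{\sqrt{29341}}{3} + 12 \cdot \frac{1}{88}\right) - 24553 = \left(- \frac{\sqrt{29341}}{3} + \frac{3}{22}\right) - 24553 = \left(\frac{3}{22} - \frac{\sqrt{29341}}{3}\right) - 24553 = - \frac{540163}{22} - \frac{\sqrt{29341}}{3}$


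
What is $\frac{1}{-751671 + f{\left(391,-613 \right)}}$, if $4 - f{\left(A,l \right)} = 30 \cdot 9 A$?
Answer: $- \frac{1}{857237} \approx -1.1665 \cdot 10^{-6}$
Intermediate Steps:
$f{\left(A,l \right)} = 4 - 270 A$ ($f{\left(A,l \right)} = 4 - 30 \cdot 9 A = 4 - 270 A$)
$\frac{1}{-751671 + f{\left(391,-613 \right)}} = \frac{1}{-751671 + \left(4 - 105570\right)} = \frac{1}{-751671 - 105566} = \frac{1}{-857237} = - \frac{1}{857237}$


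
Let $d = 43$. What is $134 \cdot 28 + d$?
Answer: $3795$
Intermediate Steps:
$134 \cdot 28 + d = 134 \cdot 28 + 43 = 3752 + 43 = 3795$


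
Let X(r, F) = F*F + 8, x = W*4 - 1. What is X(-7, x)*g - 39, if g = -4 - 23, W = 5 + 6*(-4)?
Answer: -160338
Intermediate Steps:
W = -19 (W = 5 - 24 = -19)
g = -27
x = -77 (x = -19*4 - 1 = -76 - 1 = -77)
X(r, F) = 8 + F**2 (X(r, F) = F**2 + 8 = 8 + F**2)
X(-7, x)*g - 39 = (8 + (-77)**2)*(-27) - 39 = (8 + 5929)*(-27) - 39 = 5937*(-27) - 39 = -160299 - 39 = -160338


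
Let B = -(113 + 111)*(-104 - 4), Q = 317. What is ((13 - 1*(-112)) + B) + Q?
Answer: 24634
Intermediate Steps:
B = 24192 (B = -224*(-108) = -1*(-24192) = 24192)
((13 - 1*(-112)) + B) + Q = ((13 - 1*(-112)) + 24192) + 317 = ((13 + 112) + 24192) + 317 = (125 + 24192) + 317 = 24317 + 317 = 24634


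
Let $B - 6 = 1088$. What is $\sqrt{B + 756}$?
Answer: $5 \sqrt{74} \approx 43.012$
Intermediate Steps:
$B = 1094$ ($B = 6 + 1088 = 1094$)
$\sqrt{B + 756} = \sqrt{1094 + 756} = \sqrt{1850} = 5 \sqrt{74}$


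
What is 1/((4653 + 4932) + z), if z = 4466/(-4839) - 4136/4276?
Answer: 5172891/49572382555 ≈ 0.00010435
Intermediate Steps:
z = -9777680/5172891 (z = 4466*(-1/4839) - 4136*1/4276 = -4466/4839 - 1034/1069 = -9777680/5172891 ≈ -1.8902)
1/((4653 + 4932) + z) = 1/((4653 + 4932) - 9777680/5172891) = 1/(9585 - 9777680/5172891) = 1/(49572382555/5172891) = 5172891/49572382555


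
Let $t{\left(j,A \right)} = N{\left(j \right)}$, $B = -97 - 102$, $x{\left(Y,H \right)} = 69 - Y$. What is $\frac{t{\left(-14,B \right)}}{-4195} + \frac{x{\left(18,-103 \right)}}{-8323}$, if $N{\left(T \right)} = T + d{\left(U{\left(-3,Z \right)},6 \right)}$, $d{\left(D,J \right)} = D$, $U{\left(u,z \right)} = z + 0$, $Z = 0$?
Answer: $- \frac{97423}{34914985} \approx -0.0027903$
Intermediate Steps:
$U{\left(u,z \right)} = z$
$B = -199$
$N{\left(T \right)} = T$ ($N{\left(T \right)} = T + 0 = T$)
$t{\left(j,A \right)} = j$
$\frac{t{\left(-14,B \right)}}{-4195} + \frac{x{\left(18,-103 \right)}}{-8323} = - \frac{14}{-4195} + \frac{69 - 18}{-8323} = \left(-14\right) \left(- \frac{1}{4195}\right) + \left(69 - 18\right) \left(- \frac{1}{8323}\right) = \frac{14}{4195} + 51 \left(- \frac{1}{8323}\right) = \frac{14}{4195} - \frac{51}{8323} = - \frac{97423}{34914985}$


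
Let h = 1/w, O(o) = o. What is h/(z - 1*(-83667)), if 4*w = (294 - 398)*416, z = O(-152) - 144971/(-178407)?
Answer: -178407/161156297110016 ≈ -1.1070e-9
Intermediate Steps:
z = -26972893/178407 (z = -152 - 144971/(-178407) = -152 - 144971*(-1)/178407 = -152 - 1*(-144971/178407) = -152 + 144971/178407 = -26972893/178407 ≈ -151.19)
w = -10816 (w = ((294 - 398)*416)/4 = (-104*416)/4 = (¼)*(-43264) = -10816)
h = -1/10816 (h = 1/(-10816) = -1/10816 ≈ -9.2456e-5)
h/(z - 1*(-83667)) = -1/(10816*(-26972893/178407 - 1*(-83667))) = -1/(10816*(-26972893/178407 + 83667)) = -1/(10816*14899805576/178407) = -1/10816*178407/14899805576 = -178407/161156297110016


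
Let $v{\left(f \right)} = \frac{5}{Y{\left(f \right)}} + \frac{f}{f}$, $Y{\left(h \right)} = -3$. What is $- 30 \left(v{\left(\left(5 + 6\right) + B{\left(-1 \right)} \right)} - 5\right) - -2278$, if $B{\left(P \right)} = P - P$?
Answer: $2448$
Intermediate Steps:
$B{\left(P \right)} = 0$
$v{\left(f \right)} = - \frac{2}{3}$ ($v{\left(f \right)} = \frac{5}{-3} + \frac{f}{f} = 5 \left(- \frac{1}{3}\right) + 1 = - \frac{5}{3} + 1 = - \frac{2}{3}$)
$- 30 \left(v{\left(\left(5 + 6\right) + B{\left(-1 \right)} \right)} - 5\right) - -2278 = - 30 \left(- \frac{2}{3} - 5\right) - -2278 = \left(-30\right) \left(- \frac{17}{3}\right) + 2278 = 170 + 2278 = 2448$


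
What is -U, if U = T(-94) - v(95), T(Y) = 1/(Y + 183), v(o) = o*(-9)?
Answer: -76096/89 ≈ -855.01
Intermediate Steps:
v(o) = -9*o
T(Y) = 1/(183 + Y)
U = 76096/89 (U = 1/(183 - 94) - (-9)*95 = 1/89 - 1*(-855) = 1/89 + 855 = 76096/89 ≈ 855.01)
-U = -1*76096/89 = -76096/89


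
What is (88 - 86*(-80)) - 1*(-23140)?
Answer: 30108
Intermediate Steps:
(88 - 86*(-80)) - 1*(-23140) = (88 + 6880) + 23140 = 6968 + 23140 = 30108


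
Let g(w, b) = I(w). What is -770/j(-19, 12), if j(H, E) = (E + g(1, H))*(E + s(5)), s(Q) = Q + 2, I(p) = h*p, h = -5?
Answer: -110/19 ≈ -5.7895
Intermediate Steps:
I(p) = -5*p
s(Q) = 2 + Q
g(w, b) = -5*w
j(H, E) = (-5 + E)*(7 + E) (j(H, E) = (E - 5*1)*(E + (2 + 5)) = (E - 5)*(E + 7) = (-5 + E)*(7 + E))
-770/j(-19, 12) = -770/(-35 + 12**2 + 2*12) = -770/(-35 + 144 + 24) = -770/133 = -770*1/133 = -110/19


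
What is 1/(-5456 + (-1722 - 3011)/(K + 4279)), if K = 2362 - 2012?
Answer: -4629/25260557 ≈ -0.00018325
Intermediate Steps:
K = 350
1/(-5456 + (-1722 - 3011)/(K + 4279)) = 1/(-5456 + (-1722 - 3011)/(350 + 4279)) = 1/(-5456 - 4733/4629) = 1/(-25260557/4629) = -4629/25260557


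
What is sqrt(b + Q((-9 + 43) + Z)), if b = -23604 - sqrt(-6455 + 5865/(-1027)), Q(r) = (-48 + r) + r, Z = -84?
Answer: sqrt(-25051923208 - 5135*I*sqrt(272571962))/1027 ≈ 0.26077 - 154.12*I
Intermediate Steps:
Q(r) = -48 + 2*r
b = -23604 - 5*I*sqrt(272571962)/1027 (b = -23604 - sqrt(-6455 + 5865*(-1/1027)) = -23604 - sqrt(-6455 - 5865/1027) = -23604 - sqrt(-6635150/1027) = -23604 - 5*I*sqrt(272571962)/1027 ≈ -23604.0 - 80.379*I)
sqrt(b + Q((-9 + 43) + Z)) = sqrt((-23604 - 5*I*sqrt(272571962)/1027) + (-48 + 2*((-9 + 43) - 84))) = sqrt((-23604 - 5*I*sqrt(272571962)/1027) + (-48 + 2*(34 - 84))) = sqrt((-23604 - 5*I*sqrt(272571962)/1027) + (-48 + 2*(-50))) = sqrt((-23604 - 5*I*sqrt(272571962)/1027) + (-48 - 100)) = sqrt((-23604 - 5*I*sqrt(272571962)/1027) - 148) = sqrt(-23752 - 5*I*sqrt(272571962)/1027)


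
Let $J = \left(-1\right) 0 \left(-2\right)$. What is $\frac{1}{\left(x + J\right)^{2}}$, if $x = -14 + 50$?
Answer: $\frac{1}{1296} \approx 0.0007716$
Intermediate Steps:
$x = 36$
$J = 0$ ($J = 0 \left(-2\right) = 0$)
$\frac{1}{\left(x + J\right)^{2}} = \frac{1}{\left(36 + 0\right)^{2}} = \frac{1}{36^{2}} = \frac{1}{1296}$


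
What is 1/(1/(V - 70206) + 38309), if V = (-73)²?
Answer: 64877/2485372992 ≈ 2.6104e-5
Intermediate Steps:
V = 5329
1/(1/(V - 70206) + 38309) = 1/(1/(5329 - 70206) + 38309) = 1/(1/(-64877) + 38309) = 1/(-1/64877 + 38309) = 1/(2485372992/64877) = 64877/2485372992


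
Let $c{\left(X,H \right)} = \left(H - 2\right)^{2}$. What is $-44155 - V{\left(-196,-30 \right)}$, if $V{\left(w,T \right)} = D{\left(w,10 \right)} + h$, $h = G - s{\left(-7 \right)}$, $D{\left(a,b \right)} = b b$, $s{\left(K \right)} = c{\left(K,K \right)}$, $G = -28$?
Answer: $-44146$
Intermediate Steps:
$c{\left(X,H \right)} = \left(-2 + H\right)^{2}$
$s{\left(K \right)} = \left(-2 + K\right)^{2}$
$D{\left(a,b \right)} = b^{2}$
$h = -109$ ($h = -28 - \left(-2 - 7\right)^{2} = -28 - \left(-9\right)^{2} = -28 - 81 = -109$)
$V{\left(w,T \right)} = -9$ ($V{\left(w,T \right)} = 10^{2} - 109 = 100 - 109 = -9$)
$-44155 - V{\left(-196,-30 \right)} = -44155 - -9 = -44155 + 9 = -44146$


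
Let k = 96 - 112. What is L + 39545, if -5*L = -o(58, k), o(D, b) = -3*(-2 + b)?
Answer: 197779/5 ≈ 39556.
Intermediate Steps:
k = -16
o(D, b) = 6 - 3*b
L = 54/5 (L = -(-1)*(6 - 3*(-16))/5 = -(-1)*(6 + 48)/5 = -(-1)*54/5 = -⅕*(-54) = 54/5 ≈ 10.800)
L + 39545 = 54/5 + 39545 = 197779/5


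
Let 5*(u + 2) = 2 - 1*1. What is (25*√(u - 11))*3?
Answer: 120*I*√5 ≈ 268.33*I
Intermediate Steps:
u = -9/5 (u = -2 + (2 - 1*1)/5 = -2 + (2 - 1)/5 = -2 + (⅕)*1 = -2 + ⅕ = -9/5 ≈ -1.8000)
(25*√(u - 11))*3 = (25*√(-9/5 - 11))*3 = (25*√(-64/5))*3 = (25*(8*I*√5/5))*3 = (40*I*√5)*3 = 120*I*√5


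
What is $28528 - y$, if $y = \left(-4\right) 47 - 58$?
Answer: $28774$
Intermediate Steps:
$y = -246$ ($y = -188 - 58 = -246$)
$28528 - y = 28528 - -246 = 28528 + 246 = 28774$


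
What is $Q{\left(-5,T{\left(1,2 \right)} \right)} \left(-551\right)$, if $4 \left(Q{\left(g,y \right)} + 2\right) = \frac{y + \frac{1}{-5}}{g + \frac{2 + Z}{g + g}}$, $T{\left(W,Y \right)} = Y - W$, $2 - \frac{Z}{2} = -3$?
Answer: $\frac{34713}{31} \approx 1119.8$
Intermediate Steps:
$Z = 10$ ($Z = 4 - -6 = 4 + 6 = 10$)
$Q{\left(g,y \right)} = -2 + \frac{- \frac{1}{5} + y}{4 \left(g + \frac{6}{g}\right)}$ ($Q{\left(g,y \right)} = -2 + \frac{\left(y + \frac{1}{-5}\right) \frac{1}{g + \frac{2 + 10}{g + g}}}{4} = -2 + \frac{\left(y - \frac{1}{5}\right) \frac{1}{g + \frac{12}{2 g}}}{4} = -2 + \frac{\left(- \frac{1}{5} + y\right) \frac{1}{g + 12 \frac{1}{2 g}}}{4} = -2 + \frac{\left(- \frac{1}{5} + y\right) \frac{1}{g + \frac{6}{g}}}{4} = -2 + \frac{\frac{1}{g + \frac{6}{g}} \left(- \frac{1}{5} + y\right)}{4} = -2 + \frac{- \frac{1}{5} + y}{4 \left(g + \frac{6}{g}\right)}$)
$Q{\left(-5,T{\left(1,2 \right)} \right)} \left(-551\right) = \frac{-240 - -5 - 40 \left(-5\right)^{2} + 5 \left(-5\right) \left(2 - 1\right)}{20 \left(6 + \left(-5\right)^{2}\right)} \left(-551\right) = \frac{-240 + 5 - 1000 + 5 \left(-5\right) \left(2 - 1\right)}{20 \left(6 + 25\right)} \left(-551\right) = \frac{-240 + 5 - 1000 + 5 \left(-5\right) 1}{20 \cdot 31} \left(-551\right) = \frac{1}{20} \cdot \frac{1}{31} \left(-240 + 5 - 1000 - 25\right) \left(-551\right) = \frac{1}{20} \cdot \frac{1}{31} \left(-1260\right) \left(-551\right) = \left(- \frac{63}{31}\right) \left(-551\right) = \frac{34713}{31}$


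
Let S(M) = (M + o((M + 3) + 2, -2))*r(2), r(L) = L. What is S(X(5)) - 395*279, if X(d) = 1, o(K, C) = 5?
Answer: -110193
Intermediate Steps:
S(M) = 10 + 2*M (S(M) = (M + 5)*2 = (5 + M)*2 = 10 + 2*M)
S(X(5)) - 395*279 = (10 + 2*1) - 395*279 = (10 + 2) - 110205 = 12 - 110205 = -110193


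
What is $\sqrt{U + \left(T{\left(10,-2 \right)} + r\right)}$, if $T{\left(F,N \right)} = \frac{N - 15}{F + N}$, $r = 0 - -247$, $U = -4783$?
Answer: $\frac{i \sqrt{72610}}{4} \approx 67.366 i$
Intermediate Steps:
$r = 247$ ($r = 0 + 247 = 247$)
$T{\left(F,N \right)} = \frac{-15 + N}{F + N}$
$\sqrt{U + \left(T{\left(10,-2 \right)} + r\right)} = \sqrt{-4783 + \left(\frac{-15 - 2}{10 - 2} + 247\right)} = \sqrt{-4783 + \left(\frac{1}{8} \left(-17\right) + 247\right)} = \sqrt{-4783 + \left(- \frac{17}{8} + 247\right)} = \sqrt{-4783 + \frac{1959}{8}} = \sqrt{- \frac{36305}{8}} = \frac{i \sqrt{72610}}{4}$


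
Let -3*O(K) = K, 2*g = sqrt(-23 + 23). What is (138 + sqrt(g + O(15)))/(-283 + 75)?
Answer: -69/104 - I*sqrt(5)/208 ≈ -0.66346 - 0.01075*I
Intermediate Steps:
g = 0 (g = sqrt(-23 + 23)/2 = sqrt(0)/2 = (1/2)*0 = 0)
O(K) = -K/3
(138 + sqrt(g + O(15)))/(-283 + 75) = (138 + sqrt(0 - 1/3*15))/(-283 + 75) = (138 + sqrt(0 - 5))/(-208) = (138 + sqrt(-5))*(-1/208) = (138 + I*sqrt(5))*(-1/208) = -69/104 - I*sqrt(5)/208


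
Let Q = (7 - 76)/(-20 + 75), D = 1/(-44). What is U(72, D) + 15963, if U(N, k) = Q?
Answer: 877896/55 ≈ 15962.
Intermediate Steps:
D = -1/44 ≈ -0.022727
Q = -69/55 ≈ -1.2545
U(N, k) = -69/55
U(72, D) + 15963 = -69/55 + 15963 = 877896/55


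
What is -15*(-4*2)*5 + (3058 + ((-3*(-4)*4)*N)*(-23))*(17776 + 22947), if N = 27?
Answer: -1089339650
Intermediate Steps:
-15*(-4*2)*5 + (3058 + ((-3*(-4)*4)*N)*(-23))*(17776 + 22947) = -15*(-4*2)*5 + (3058 + ((-3*(-4)*4)*27)*(-23))*(17776 + 22947) = -(-120)*5 + (3058 + ((12*4)*27)*(-23))*40723 = -15*(-40) + (3058 + (48*27)*(-23))*40723 = 600 + (3058 + 1296*(-23))*40723 = 600 + (3058 - 29808)*40723 = 600 - 26750*40723 = 600 - 1089340250 = -1089339650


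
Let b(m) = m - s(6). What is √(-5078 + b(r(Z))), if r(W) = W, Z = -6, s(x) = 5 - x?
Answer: I*√5083 ≈ 71.295*I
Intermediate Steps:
b(m) = 1 + m (b(m) = m - (5 - 1*6) = m - (5 - 6) = m - 1*(-1) = m + 1 = 1 + m)
√(-5078 + b(r(Z))) = √(-5078 + (1 - 6)) = √(-5078 - 5) = √(-5083) = I*√5083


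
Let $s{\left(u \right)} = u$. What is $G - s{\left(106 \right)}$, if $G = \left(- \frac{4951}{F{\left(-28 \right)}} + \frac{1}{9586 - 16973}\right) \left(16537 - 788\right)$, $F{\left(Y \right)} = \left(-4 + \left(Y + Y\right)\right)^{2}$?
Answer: $- \frac{578864335313}{26593200} \approx -21767.0$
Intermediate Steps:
$F{\left(Y \right)} = \left(-4 + 2 Y\right)^{2}$
$G = - \frac{576045456113}{26593200}$ ($G = \left(- \frac{4951}{4 \left(-2 - 28\right)^{2}} + \frac{1}{9586 - 16973}\right) \left(16537 - 788\right) = \left(- \frac{4951}{4 \left(-30\right)^{2}} + \frac{1}{-7387}\right) 15749 = \left(- \frac{4951}{4 \cdot 900} - \frac{1}{7387}\right) 15749 = \left(- \frac{4951}{3600} - \frac{1}{7387}\right) 15749 = \left(- \frac{36576637}{26593200}\right) 15749 = - \frac{576045456113}{26593200} \approx -21661.0$)
$G - s{\left(106 \right)} = - \frac{576045456113}{26593200} - 106 = - \frac{578864335313}{26593200}$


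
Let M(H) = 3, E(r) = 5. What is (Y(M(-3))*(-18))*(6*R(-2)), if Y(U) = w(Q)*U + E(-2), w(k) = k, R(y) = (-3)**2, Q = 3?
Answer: -13608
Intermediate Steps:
R(y) = 9
Y(U) = 5 + 3*U (Y(U) = 3*U + 5 = 5 + 3*U)
(Y(M(-3))*(-18))*(6*R(-2)) = ((5 + 3*3)*(-18))*(6*9) = ((5 + 9)*(-18))*54 = (14*(-18))*54 = -252*54 = -13608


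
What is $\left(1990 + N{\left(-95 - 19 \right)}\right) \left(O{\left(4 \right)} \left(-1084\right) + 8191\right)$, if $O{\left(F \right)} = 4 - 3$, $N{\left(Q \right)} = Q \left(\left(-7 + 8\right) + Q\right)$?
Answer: $105695304$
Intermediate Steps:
$N{\left(Q \right)} = Q \left(1 + Q\right)$
$O{\left(F \right)} = 1$ ($O{\left(F \right)} = 4 - 3 = 1$)
$\left(1990 + N{\left(-95 - 19 \right)}\right) \left(O{\left(4 \right)} \left(-1084\right) + 8191\right) = \left(1990 + \left(-95 - 19\right) \left(1 - 114\right)\right) \left(1 \left(-1084\right) + 8191\right) = \left(1990 + \left(-95 - 19\right) \left(1 - 114\right)\right) \left(-1084 + 8191\right) = \left(1990 - 114 \left(1 - 114\right)\right) 7107 = \left(1990 - -12882\right) 7107 = \left(1990 + 12882\right) 7107 = 14872 \cdot 7107 = 105695304$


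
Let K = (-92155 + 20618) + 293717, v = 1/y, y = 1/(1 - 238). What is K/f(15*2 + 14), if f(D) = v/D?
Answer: -3258640/79 ≈ -41249.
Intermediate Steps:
y = -1/237 (y = 1/(-237) = -1/237 ≈ -0.0042194)
v = -237 (v = 1/(-1/237) = -237)
f(D) = -237/D
K = 222180 (K = -71537 + 293717 = 222180)
K/f(15*2 + 14) = 222180/((-237/(15*2 + 14))) = 222180/((-237/(30 + 14))) = 222180/((-237/44)) = 222180/((-237*1/44)) = 222180/(-237/44) = 222180*(-44/237) = -3258640/79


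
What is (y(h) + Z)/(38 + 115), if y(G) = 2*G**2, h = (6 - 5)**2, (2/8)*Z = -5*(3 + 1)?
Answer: -26/51 ≈ -0.50980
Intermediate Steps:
Z = -80 (Z = 4*(-5*(3 + 1)) = 4*(-5*4) = 4*(-20) = -80)
h = 1 (h = 1**2 = 1)
(y(h) + Z)/(38 + 115) = (2*1**2 - 80)/(38 + 115) = (2*1 - 80)/153 = (2 - 80)*(1/153) = -78*1/153 = -26/51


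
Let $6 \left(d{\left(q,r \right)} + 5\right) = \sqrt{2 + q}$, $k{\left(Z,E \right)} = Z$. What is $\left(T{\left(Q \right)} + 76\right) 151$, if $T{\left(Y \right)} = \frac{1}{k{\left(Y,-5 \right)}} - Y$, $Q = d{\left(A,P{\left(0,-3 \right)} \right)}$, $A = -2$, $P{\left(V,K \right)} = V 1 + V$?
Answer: $\frac{61004}{5} \approx 12201.0$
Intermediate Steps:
$P{\left(V,K \right)} = 2 V$ ($P{\left(V,K \right)} = V + V = 2 V$)
$d{\left(q,r \right)} = -5 + \frac{\sqrt{2 + q}}{6}$
$Q = -5$ ($Q = -5 + \frac{\sqrt{2 - 2}}{6} = -5 + \frac{\sqrt{0}}{6} = -5 + \frac{1}{6} \cdot 0 = -5 + 0 = -5$)
$T{\left(Y \right)} = \frac{1}{Y} - Y$
$\left(T{\left(Q \right)} + 76\right) 151 = \left(\left(\frac{1}{-5} - -5\right) + 76\right) 151 = \left(\left(- \frac{1}{5} + 5\right) + 76\right) 151 = \left(\frac{24}{5} + 76\right) 151 = \frac{404}{5} \cdot 151 = \frac{61004}{5}$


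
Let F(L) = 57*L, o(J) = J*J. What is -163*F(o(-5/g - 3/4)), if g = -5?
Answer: -9291/16 ≈ -580.69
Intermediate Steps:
o(J) = J**2
-163*F(o(-5/g - 3/4)) = -9291*(-5/(-5) - 3/4)**2 = -9291*(-5*(-1/5) - 3*1/4)**2 = -9291*(1 - 3/4)**2 = -9291*(1/4)**2 = -9291/16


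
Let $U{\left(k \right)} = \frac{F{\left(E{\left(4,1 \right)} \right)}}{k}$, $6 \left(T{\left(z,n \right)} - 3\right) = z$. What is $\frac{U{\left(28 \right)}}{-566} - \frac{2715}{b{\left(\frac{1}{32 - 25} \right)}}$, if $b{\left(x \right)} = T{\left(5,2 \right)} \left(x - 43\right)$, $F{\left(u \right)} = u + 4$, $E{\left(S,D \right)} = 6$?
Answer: $\frac{15058987}{911260} \approx 16.525$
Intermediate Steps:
$T{\left(z,n \right)} = 3 + \frac{z}{6}$
$F{\left(u \right)} = 4 + u$
$b{\left(x \right)} = - \frac{989}{6} + \frac{23 x}{6}$ ($b{\left(x \right)} = \left(3 + \frac{1}{6} \cdot 5\right) \left(x - 43\right) = \left(3 + \frac{5}{6}\right) \left(-43 + x\right) = \frac{23 \left(-43 + x\right)}{6} = - \frac{989}{6} + \frac{23 x}{6}$)
$U{\left(k \right)} = \frac{10}{k}$ ($U{\left(k \right)} = \frac{4 + 6}{k} = \frac{10}{k}$)
$\frac{U{\left(28 \right)}}{-566} - \frac{2715}{b{\left(\frac{1}{32 - 25} \right)}} = \frac{10 \cdot \frac{1}{28}}{-566} - \frac{2715}{- \frac{989}{6} + \frac{23}{6 \left(32 - 25\right)}} = 10 \cdot \frac{1}{28} \left(- \frac{1}{566}\right) - \frac{2715}{- \frac{989}{6} + \frac{23}{6 \cdot 7}} = \frac{5}{14} \left(- \frac{1}{566}\right) - \frac{2715}{- \frac{989}{6} + \frac{23}{6} \cdot \frac{1}{7}} = - \frac{5}{7924} - \frac{2715}{- \frac{989}{6} + \frac{23}{42}} = - \frac{5}{7924} - \frac{2715}{- \frac{1150}{7}} = - \frac{5}{7924} - - \frac{3801}{230} = - \frac{5}{7924} + \frac{3801}{230} = \frac{15058987}{911260}$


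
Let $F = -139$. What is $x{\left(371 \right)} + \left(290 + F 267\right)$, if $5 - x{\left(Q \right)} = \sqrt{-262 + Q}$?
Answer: $-36818 - \sqrt{109} \approx -36828.0$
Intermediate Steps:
$x{\left(Q \right)} = 5 - \sqrt{-262 + Q}$
$x{\left(371 \right)} + \left(290 + F 267\right) = \left(5 - \sqrt{-262 + 371}\right) + \left(290 - 37113\right) = \left(5 - \sqrt{109}\right) + \left(290 - 37113\right) = \left(5 - \sqrt{109}\right) - 36823 = -36818 - \sqrt{109}$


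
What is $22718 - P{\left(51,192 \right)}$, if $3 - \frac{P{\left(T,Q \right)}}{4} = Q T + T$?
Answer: $62078$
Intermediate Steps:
$P{\left(T,Q \right)} = 12 - 4 T - 4 Q T$ ($P{\left(T,Q \right)} = 12 - 4 \left(Q T + T\right) = 12 - 4 \left(T + Q T\right) = 12 - \left(4 T + 4 Q T\right) = 12 - 4 T - 4 Q T$)
$22718 - P{\left(51,192 \right)} = 22718 - \left(12 - 204 - 768 \cdot 51\right) = 22718 - \left(12 - 204 - 39168\right) = 22718 - -39360 = 22718 + 39360 = 62078$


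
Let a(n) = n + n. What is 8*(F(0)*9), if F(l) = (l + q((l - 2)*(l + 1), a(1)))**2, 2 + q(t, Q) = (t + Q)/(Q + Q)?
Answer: 288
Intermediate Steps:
a(n) = 2*n
q(t, Q) = -2 + (Q + t)/(2*Q) (q(t, Q) = -2 + (t + Q)/(Q + Q) = -2 + (Q + t)/((2*Q)) = -2 + (Q + t)*(1/(2*Q)) = -2 + (Q + t)/(2*Q))
F(l) = (-3/2 + l + (1 + l)*(-2 + l)/4)**2 (F(l) = (l + ((l - 2)*(l + 1) - 6)/(2*((2*1))))**2 = (l + (1/2)*((-2 + l)*(1 + l) - 3*2)/2)**2 = (l + (1/2)*(1/2)*((1 + l)*(-2 + l) - 6))**2 = (l + (1/2)*(1/2)*(-6 + (1 + l)*(-2 + l)))**2 = (l + (-3/2 + (1 + l)*(-2 + l)/4))**2 = (-3/2 + l + (1 + l)*(-2 + l)/4)**2)
8*(F(0)*9) = 8*(((-8 + 0**2 + 3*0)**2/16)*9) = 8*(((-8 + 0 + 0)**2/16)*9) = 8*(((1/16)*(-8)**2)*9) = 8*(((1/16)*64)*9) = 8*(4*9) = 8*36 = 288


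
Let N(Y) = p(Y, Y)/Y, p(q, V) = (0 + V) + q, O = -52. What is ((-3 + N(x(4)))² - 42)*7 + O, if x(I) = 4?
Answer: -339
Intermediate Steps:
p(q, V) = V + q
N(Y) = 2 (N(Y) = (Y + Y)/Y = (2*Y)/Y = 2)
((-3 + N(x(4)))² - 42)*7 + O = ((-3 + 2)² - 42)*7 - 52 = ((-1)² - 42)*7 - 52 = (1 - 42)*7 - 52 = -41*7 - 52 = -287 - 52 = -339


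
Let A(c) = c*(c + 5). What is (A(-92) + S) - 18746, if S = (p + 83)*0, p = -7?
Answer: -10742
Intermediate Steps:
S = 0 (S = (-7 + 83)*0 = 76*0 = 0)
A(c) = c*(5 + c)
(A(-92) + S) - 18746 = (-92*(5 - 92) + 0) - 18746 = (-92*(-87) + 0) - 18746 = (8004 + 0) - 18746 = 8004 - 18746 = -10742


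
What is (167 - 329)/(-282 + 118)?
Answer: 81/82 ≈ 0.98780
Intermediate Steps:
(167 - 329)/(-282 + 118) = -162/(-164) = -162*(-1/164) = 81/82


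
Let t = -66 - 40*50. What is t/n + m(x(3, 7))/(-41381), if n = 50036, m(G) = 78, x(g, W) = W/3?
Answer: -44697977/1035269858 ≈ -0.043175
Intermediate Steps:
x(g, W) = W/3 (x(g, W) = W*(1/3) = W/3)
t = -2066 (t = -66 - 2000 = -2066)
t/n + m(x(3, 7))/(-41381) = -2066/50036 + 78/(-41381) = -2066*1/50036 + 78*(-1/41381) = -1033/25018 - 78/41381 = -44697977/1035269858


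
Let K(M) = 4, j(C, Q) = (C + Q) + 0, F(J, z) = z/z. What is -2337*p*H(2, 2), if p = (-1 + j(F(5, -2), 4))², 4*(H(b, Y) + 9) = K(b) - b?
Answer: 317832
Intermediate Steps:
F(J, z) = 1
j(C, Q) = C + Q
H(b, Y) = -8 - b/4 (H(b, Y) = -9 + (4 - b)/4 = -9 + (1 - b/4) = -8 - b/4)
p = 16 (p = (-1 + (1 + 4))² = (-1 + 5)² = 4² = 16)
-2337*p*H(2, 2) = -37392*(-8 - ¼*2) = -37392*(-8 - ½) = -37392*(-17)/2 = -2337*(-136) = 317832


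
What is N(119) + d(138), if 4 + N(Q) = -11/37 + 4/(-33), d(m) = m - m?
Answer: -5395/1221 ≈ -4.4185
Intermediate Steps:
d(m) = 0
N(Q) = -5395/1221 (N(Q) = -4 + (-11/37 + 4/(-33)) = -4 + (-11*1/37 + 4*(-1/33)) = -4 + (-11/37 - 4/33) = -4 - 511/1221 = -5395/1221)
N(119) + d(138) = -5395/1221 + 0 = -5395/1221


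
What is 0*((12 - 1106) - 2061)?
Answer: 0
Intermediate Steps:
0*((12 - 1106) - 2061) = 0*(-1094 - 2061) = 0*(-3155) = 0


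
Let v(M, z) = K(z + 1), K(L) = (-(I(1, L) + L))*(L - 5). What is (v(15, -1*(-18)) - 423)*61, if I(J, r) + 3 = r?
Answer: -55693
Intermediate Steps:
I(J, r) = -3 + r
K(L) = (-5 + L)*(3 - 2*L) (K(L) = (-((-3 + L) + L))*(L - 5) = (-(-3 + 2*L))*(-5 + L) = (3 - 2*L)*(-5 + L) = (-5 + L)*(3 - 2*L))
v(M, z) = -2 - 2*(1 + z)**2 + 13*z (v(M, z) = -15 - 2*(z + 1)**2 + 13*(z + 1) = -15 - 2*(1 + z)**2 + 13*(1 + z) = -15 - 2*(1 + z)**2 + (13 + 13*z) = -2 - 2*(1 + z)**2 + 13*z)
(v(15, -1*(-18)) - 423)*61 = ((-4 - 2*(-1*(-18))**2 + 9*(-1*(-18))) - 423)*61 = ((-4 - 2*18**2 + 9*18) - 423)*61 = ((-4 - 2*324 + 162) - 423)*61 = ((-4 - 648 + 162) - 423)*61 = (-490 - 423)*61 = -913*61 = -55693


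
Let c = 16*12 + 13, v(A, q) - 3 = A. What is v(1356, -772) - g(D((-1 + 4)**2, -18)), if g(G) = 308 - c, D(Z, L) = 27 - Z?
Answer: 1256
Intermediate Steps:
v(A, q) = 3 + A
c = 205 (c = 192 + 13 = 205)
g(G) = 103 (g(G) = 308 - 1*205 = 308 - 205 = 103)
v(1356, -772) - g(D((-1 + 4)**2, -18)) = (3 + 1356) - 1*103 = 1359 - 103 = 1256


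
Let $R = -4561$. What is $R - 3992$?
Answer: $-8553$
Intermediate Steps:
$R - 3992 = -4561 - 3992 = -8553$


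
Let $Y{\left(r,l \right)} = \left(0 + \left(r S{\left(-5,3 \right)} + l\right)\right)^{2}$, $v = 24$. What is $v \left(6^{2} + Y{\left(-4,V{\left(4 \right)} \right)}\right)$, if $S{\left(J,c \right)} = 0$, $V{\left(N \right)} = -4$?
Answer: $1248$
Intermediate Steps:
$Y{\left(r,l \right)} = l^{2}$ ($Y{\left(r,l \right)} = \left(0 + \left(r 0 + l\right)\right)^{2} = \left(0 + \left(0 + l\right)\right)^{2} = \left(0 + l\right)^{2} = l^{2}$)
$v \left(6^{2} + Y{\left(-4,V{\left(4 \right)} \right)}\right) = 24 \left(6^{2} + \left(-4\right)^{2}\right) = 24 \left(36 + 16\right) = 24 \cdot 52 = 1248$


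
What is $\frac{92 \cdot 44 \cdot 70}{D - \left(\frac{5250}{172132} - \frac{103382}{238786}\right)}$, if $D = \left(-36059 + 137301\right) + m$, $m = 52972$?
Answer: $\frac{18085193170880}{9842593372433} \approx 1.8374$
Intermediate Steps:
$D = 154214$ ($D = \left(-36059 + 137301\right) + 52972 = 101242 + 52972 = 154214$)
$\frac{92 \cdot 44 \cdot 70}{D - \left(\frac{5250}{172132} - \frac{103382}{238786}\right)} = \frac{92 \cdot 44 \cdot 70}{154214 - \left(\frac{5250}{172132} - \frac{103382}{238786}\right)} = \frac{4048 \cdot 70}{154214 - \left(5250 \cdot \frac{1}{172132} - \frac{51691}{119393}\right)} = \frac{283360}{154214 - \left(\frac{2625}{86066} - \frac{51691}{119393}\right)} = \frac{283360}{154214 - - \frac{179801347}{446768606}} = \frac{283360}{154214 + \frac{179801347}{446768606}} = \frac{283360}{\frac{68898153607031}{446768606}} = 283360 \cdot \frac{446768606}{68898153607031} = \frac{18085193170880}{9842593372433}$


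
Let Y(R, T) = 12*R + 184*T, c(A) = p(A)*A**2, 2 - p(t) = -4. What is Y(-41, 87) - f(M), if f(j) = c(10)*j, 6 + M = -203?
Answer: 140916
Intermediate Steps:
p(t) = 6 (p(t) = 2 - 1*(-4) = 2 + 4 = 6)
c(A) = 6*A**2
M = -209 (M = -6 - 203 = -209)
f(j) = 600*j (f(j) = (6*10**2)*j = (6*100)*j = 600*j)
Y(-41, 87) - f(M) = (12*(-41) + 184*87) - 600*(-209) = (-492 + 16008) - 1*(-125400) = 15516 + 125400 = 140916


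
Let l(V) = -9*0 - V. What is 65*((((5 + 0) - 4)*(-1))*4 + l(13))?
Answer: -1105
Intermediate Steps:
l(V) = -V (l(V) = 0 - V = -V)
65*((((5 + 0) - 4)*(-1))*4 + l(13)) = 65*((((5 + 0) - 4)*(-1))*4 - 1*13) = 65*(((5 - 4)*(-1))*4 - 13) = 65*((1*(-1))*4 - 13) = 65*(-1*4 - 13) = 65*(-4 - 13) = 65*(-17) = -1105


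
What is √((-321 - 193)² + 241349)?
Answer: √505545 ≈ 711.02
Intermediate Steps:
√((-321 - 193)² + 241349) = √((-514)² + 241349) = √(264196 + 241349) = √505545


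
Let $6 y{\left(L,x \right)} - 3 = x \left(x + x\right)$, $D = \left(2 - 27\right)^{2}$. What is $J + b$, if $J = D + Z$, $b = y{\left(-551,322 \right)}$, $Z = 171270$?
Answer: $\frac{1238741}{6} \approx 2.0646 \cdot 10^{5}$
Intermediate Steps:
$D = 625$ ($D = \left(-25\right)^{2} = 625$)
$y{\left(L,x \right)} = \frac{1}{2} + \frac{x^{2}}{3}$ ($y{\left(L,x \right)} = \frac{1}{2} + \frac{x \left(x + x\right)}{6} = \frac{1}{2} + \frac{x 2 x}{6} = \frac{1}{2} + \frac{2 x^{2}}{6} = \frac{1}{2} + \frac{x^{2}}{3}$)
$b = \frac{207371}{6}$ ($b = \frac{1}{2} + \frac{322^{2}}{3} = \frac{1}{2} + \frac{1}{3} \cdot 103684 = \frac{1}{2} + \frac{103684}{3} = \frac{207371}{6} \approx 34562.0$)
$J = 171895$ ($J = 625 + 171270 = 171895$)
$J + b = 171895 + \frac{207371}{6} = \frac{1238741}{6}$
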